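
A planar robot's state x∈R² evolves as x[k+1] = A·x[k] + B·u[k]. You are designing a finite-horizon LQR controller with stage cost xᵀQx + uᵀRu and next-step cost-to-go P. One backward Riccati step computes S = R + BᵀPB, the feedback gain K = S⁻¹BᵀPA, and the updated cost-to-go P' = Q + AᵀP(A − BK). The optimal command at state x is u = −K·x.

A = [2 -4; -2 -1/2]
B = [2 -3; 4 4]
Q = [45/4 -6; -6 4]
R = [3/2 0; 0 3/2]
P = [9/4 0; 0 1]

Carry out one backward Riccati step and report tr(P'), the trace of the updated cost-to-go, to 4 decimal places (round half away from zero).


17.6675

BᵀP = [4.5000 4.0000; -6.7500 4.0000]
S = R + BᵀPB = [3/2 0; 0 3/2] + [25.0000 2.5000; 2.5000 36.2500] = [26.5000 2.5000; 2.5000 37.7500]
BᵀPA = [1.0000 -20.0000; -21.5000 25.0000]
K = S⁻¹·BᵀPA = [0.0920 -0.8223; -0.5756 0.7167]
A−BK = [0.0890 -0.2052; -0.0656 -0.0775]
AᵀP(A−BK) = [0.5319 -0.7684; -0.7684 1.8856]
P' = Q + AᵀP(A−BK) = [11.7819 -6.7684; -6.7684 5.8856]
tr(P') = 17.6675


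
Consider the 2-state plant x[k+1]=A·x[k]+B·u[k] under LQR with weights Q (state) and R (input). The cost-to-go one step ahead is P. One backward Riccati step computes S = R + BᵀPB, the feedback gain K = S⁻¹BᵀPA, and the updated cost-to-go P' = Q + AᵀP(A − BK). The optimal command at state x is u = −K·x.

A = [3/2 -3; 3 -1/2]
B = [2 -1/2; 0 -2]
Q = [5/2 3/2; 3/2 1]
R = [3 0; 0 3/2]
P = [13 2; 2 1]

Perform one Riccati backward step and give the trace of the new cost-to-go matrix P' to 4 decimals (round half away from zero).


BᵀP = [26.0000 4.0000; -10.5000 -3.0000]
S = R + BᵀPB = [3 0; 0 3/2] + [52.0000 -21.0000; -21.0000 11.2500] = [55.0000 -21.0000; -21.0000 12.7500]
BᵀPA = [51.0000 -80.0000; -24.7500 33.0000]
K = S⁻¹·BᵀPA = [0.5014 -1.2565; -1.1153 0.5187]
A−BK = [-0.0605 -0.2277; 0.7695 0.5375]
AᵀP(A−BK) = [3.0735 -2.5807; -2.5807 5.6131]
P' = Q + AᵀP(A−BK) = [5.5735 -1.0807; -1.0807 6.6131]
tr(P') = 12.1866

12.1866


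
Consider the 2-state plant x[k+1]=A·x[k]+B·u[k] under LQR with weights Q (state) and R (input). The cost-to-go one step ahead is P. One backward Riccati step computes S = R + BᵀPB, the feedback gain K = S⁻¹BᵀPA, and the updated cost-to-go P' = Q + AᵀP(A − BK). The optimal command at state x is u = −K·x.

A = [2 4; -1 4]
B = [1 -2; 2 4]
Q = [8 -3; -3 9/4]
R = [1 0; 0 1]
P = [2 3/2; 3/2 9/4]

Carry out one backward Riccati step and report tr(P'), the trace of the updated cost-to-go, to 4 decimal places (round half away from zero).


18.9835

BᵀP = [5.0000 6.0000; 2.0000 6.0000]
S = R + BᵀPB = [1 0; 0 1] + [17.0000 14.0000; 14.0000 20.0000] = [18.0000 14.0000; 14.0000 21.0000]
BᵀPA = [4.0000 44.0000; -2.0000 32.0000]
K = S⁻¹·BᵀPA = [0.6154 2.6154; -0.5055 -0.2198]
A−BK = [0.3736 0.9451; -0.2088 -0.3516]
AᵀP(A−BK) = [0.7775 2.0989; 2.0989 7.9560]
P' = Q + AᵀP(A−BK) = [8.7775 -0.9011; -0.9011 10.2060]
tr(P') = 18.9835


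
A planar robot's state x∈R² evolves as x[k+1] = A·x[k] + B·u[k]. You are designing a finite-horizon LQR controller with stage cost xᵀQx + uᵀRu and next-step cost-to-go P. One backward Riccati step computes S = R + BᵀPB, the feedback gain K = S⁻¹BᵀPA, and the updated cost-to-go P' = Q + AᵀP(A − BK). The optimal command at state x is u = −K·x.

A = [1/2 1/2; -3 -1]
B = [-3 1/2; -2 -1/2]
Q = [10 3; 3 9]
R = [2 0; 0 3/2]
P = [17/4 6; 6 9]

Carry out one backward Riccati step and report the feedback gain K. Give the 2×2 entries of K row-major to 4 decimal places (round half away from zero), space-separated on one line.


0.6347 0.1554 0.2716 0.1039

BᵀP = [-24.7500 -36.0000; -0.8750 -1.5000]
S = R + BᵀPB = [2 0; 0 3/2] + [146.2500 5.6250; 5.6250 0.3125] = [148.2500 5.6250; 5.6250 1.8125]
BᵀPA = [95.6250 23.6250; 4.0625 1.0625]
K = S⁻¹·BᵀPA = [0.6347 0.1554; 0.2716 0.1039]
A−BK = [2.2684 0.9143; -1.5948 -0.6372]
AᵀP(A−BK) = [2.2640 0.7787; 0.7787 0.2804]
P' = Q + AᵀP(A−BK) = [12.2640 3.7787; 3.7787 9.2804]
tr(P') = 21.5444


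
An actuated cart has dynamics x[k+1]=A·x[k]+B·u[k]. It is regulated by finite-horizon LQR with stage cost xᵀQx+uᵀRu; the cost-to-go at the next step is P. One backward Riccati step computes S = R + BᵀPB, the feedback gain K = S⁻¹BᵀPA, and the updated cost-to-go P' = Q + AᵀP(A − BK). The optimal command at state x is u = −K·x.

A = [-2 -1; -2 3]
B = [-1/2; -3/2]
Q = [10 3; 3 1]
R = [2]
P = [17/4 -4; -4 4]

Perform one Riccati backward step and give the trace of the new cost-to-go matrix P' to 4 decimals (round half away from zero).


34.6701

BᵀP = [3.8750 -4.0000]
S = R + BᵀPB = [2] + [4.0625] = [6.0625]
BᵀPA = [0.2500 -15.8750]
K = S⁻¹·BᵀPA = [0.0412 -2.6186]
A−BK = [-1.9794 -2.3093; -1.9381 -0.9278]
AᵀP(A−BK) = [0.9897 1.1546; 1.1546 22.6804]
P' = Q + AᵀP(A−BK) = [10.9897 4.1546; 4.1546 23.6804]
tr(P') = 34.6701


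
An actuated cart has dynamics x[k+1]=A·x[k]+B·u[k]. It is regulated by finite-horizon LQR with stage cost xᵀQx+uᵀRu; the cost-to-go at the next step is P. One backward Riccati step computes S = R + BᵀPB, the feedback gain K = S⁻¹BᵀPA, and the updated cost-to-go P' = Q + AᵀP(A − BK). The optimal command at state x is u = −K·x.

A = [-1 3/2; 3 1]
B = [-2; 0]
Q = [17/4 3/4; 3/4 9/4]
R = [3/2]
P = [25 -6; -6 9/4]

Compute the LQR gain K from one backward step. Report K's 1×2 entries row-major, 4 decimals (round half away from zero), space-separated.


0.8473 -0.6207

BᵀP = [-50.0000 12.0000]
S = R + BᵀPB = [3/2] + [100.0000] = [101.5000]
BᵀPA = [86.0000 -63.0000]
K = S⁻¹·BᵀPA = [0.8473 -0.6207]
A−BK = [0.6946 0.2586; 3.0000 1.0000]
AᵀP(A−BK) = [8.3830 1.6293; 1.6293 1.3966]
P' = Q + AᵀP(A−BK) = [12.6330 2.3793; 2.3793 3.6466]
tr(P') = 16.2796


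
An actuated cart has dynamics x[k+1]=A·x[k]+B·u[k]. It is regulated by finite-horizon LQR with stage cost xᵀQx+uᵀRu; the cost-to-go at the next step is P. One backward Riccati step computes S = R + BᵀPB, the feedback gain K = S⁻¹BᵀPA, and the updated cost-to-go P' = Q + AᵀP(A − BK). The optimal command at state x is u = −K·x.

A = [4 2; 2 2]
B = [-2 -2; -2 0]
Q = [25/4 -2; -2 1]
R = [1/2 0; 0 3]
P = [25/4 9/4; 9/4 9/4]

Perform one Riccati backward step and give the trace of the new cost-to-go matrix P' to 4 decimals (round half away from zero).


BᵀP = [-17.0000 -9.0000; -12.5000 -4.5000]
S = R + BᵀPB = [1/2 0; 0 3] + [52.0000 34.0000; 34.0000 25.0000] = [52.5000 34.0000; 34.0000 28.0000]
BᵀPA = [-86.0000 -52.0000; -59.0000 -34.0000]
K = S⁻¹·BᵀPA = [-1.2803 -0.9554; -0.5525 -0.0541]
A−BK = [0.3344 -0.0191; -0.5605 0.0892]
AᵀP(A−BK) = [2.2978 0.6401; 0.6401 0.4777]
P' = Q + AᵀP(A−BK) = [8.5478 -1.3599; -1.3599 1.4777]
tr(P') = 10.0255

10.0255


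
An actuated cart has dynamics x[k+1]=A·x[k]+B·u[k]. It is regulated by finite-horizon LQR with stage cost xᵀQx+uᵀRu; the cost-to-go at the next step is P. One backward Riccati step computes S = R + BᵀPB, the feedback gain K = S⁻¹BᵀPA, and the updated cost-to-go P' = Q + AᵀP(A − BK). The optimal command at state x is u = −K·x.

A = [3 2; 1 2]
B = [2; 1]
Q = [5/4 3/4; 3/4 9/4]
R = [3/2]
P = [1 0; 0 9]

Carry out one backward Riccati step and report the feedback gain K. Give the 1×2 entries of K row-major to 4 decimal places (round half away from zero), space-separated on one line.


BᵀP = [2.0000 9.0000]
S = R + BᵀPB = [3/2] + [13.0000] = [14.5000]
BᵀPA = [15.0000 22.0000]
K = S⁻¹·BᵀPA = [1.0345 1.5172]
A−BK = [0.9310 -1.0345; -0.0345 0.4828]
AᵀP(A−BK) = [2.4828 1.2414; 1.2414 6.6207]
P' = Q + AᵀP(A−BK) = [3.7328 1.9914; 1.9914 8.8707]
tr(P') = 12.6034

1.0345 1.5172


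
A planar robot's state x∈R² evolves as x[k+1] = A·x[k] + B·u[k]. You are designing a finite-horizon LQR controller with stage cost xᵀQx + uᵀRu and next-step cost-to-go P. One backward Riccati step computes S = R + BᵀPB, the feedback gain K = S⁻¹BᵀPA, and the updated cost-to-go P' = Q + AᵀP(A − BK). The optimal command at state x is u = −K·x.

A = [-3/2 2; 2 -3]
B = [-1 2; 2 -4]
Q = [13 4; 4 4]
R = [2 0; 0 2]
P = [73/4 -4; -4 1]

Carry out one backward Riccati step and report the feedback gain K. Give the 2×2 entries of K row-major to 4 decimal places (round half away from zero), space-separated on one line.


0.2658 -0.3648 -0.5317 0.7296

BᵀP = [-26.2500 6.0000; 52.5000 -12.0000]
S = R + BᵀPB = [2 0; 0 2] + [38.2500 -76.5000; -76.5000 153.0000] = [40.2500 -76.5000; -76.5000 155.0000]
BᵀPA = [51.3750 -70.5000; -102.7500 141.0000]
K = S⁻¹·BᵀPA = [0.2658 -0.3648; -0.5317 0.7296]
A−BK = [-0.1708 0.1759; -0.6585 0.6481]
AᵀP(A−BK) = [0.7730 -1.0388; -1.0388 1.4036]
P' = Q + AᵀP(A−BK) = [13.7730 2.9612; 2.9612 5.4036]
tr(P') = 19.1766


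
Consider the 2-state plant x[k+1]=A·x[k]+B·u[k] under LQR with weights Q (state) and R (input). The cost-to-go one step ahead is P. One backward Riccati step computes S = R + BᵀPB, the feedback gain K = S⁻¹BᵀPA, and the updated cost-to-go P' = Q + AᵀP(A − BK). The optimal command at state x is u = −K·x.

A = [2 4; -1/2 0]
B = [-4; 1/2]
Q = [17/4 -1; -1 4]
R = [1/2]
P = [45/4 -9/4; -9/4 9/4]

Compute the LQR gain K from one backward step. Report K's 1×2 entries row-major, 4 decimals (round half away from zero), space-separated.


-0.5120 -0.9707

BᵀP = [-46.1250 10.1250]
S = R + BᵀPB = [1/2] + [189.5625] = [190.0625]
BᵀPA = [-97.3125 -184.5000]
K = S⁻¹·BᵀPA = [-0.5120 -0.9707]
A−BK = [-0.0480 0.1171; -0.2440 0.4854]
AᵀP(A−BK) = [0.2382 0.0355; 0.0355 0.8997]
P' = Q + AᵀP(A−BK) = [4.4882 -0.9645; -0.9645 4.8997]
tr(P') = 9.3879


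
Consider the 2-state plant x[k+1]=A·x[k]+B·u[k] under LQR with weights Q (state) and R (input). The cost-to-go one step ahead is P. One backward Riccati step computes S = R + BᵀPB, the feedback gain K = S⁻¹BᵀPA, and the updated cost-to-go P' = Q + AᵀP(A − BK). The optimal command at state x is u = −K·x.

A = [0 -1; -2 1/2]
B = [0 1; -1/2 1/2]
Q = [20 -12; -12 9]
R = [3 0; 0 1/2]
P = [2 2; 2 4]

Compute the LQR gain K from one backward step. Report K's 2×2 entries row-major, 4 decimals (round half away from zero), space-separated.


BᵀP = [-1.0000 -2.0000; 3.0000 4.0000]
S = R + BᵀPB = [3 0; 0 1/2] + [1.0000 -2.0000; -2.0000 5.0000] = [4.0000 -2.0000; -2.0000 5.5000]
BᵀPA = [4.0000 0.0000; -8.0000 -1.0000]
K = S⁻¹·BᵀPA = [0.3333 -0.1111; -1.3333 -0.2222]
A−BK = [1.3333 -0.7778; -1.1667 0.5556]
AᵀP(A−BK) = [4.0000 -1.3333; -1.3333 0.7778]
P' = Q + AᵀP(A−BK) = [24.0000 -13.3333; -13.3333 9.7778]
tr(P') = 33.7778

0.3333 -0.1111 -1.3333 -0.2222


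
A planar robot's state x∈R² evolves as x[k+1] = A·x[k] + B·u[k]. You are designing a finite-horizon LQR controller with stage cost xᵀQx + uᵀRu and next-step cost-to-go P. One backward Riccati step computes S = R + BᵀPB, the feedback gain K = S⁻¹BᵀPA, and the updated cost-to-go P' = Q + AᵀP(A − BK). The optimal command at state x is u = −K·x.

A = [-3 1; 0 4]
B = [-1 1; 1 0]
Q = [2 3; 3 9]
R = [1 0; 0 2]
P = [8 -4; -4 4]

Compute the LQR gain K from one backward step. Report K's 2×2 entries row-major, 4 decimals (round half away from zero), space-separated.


1.0909 1.5758 -1.0909 1.0909

BᵀP = [-12.0000 8.0000; 8.0000 -4.0000]
S = R + BᵀPB = [1 0; 0 2] + [20.0000 -12.0000; -12.0000 8.0000] = [21.0000 -12.0000; -12.0000 10.0000]
BᵀPA = [36.0000 20.0000; -24.0000 -8.0000]
K = S⁻¹·BᵀPA = [1.0909 1.5758; -1.0909 1.0909]
A−BK = [-0.8182 1.4848; -1.0909 2.4242]
AᵀP(A−BK) = [6.5455 -6.5455; -6.5455 17.2121]
P' = Q + AᵀP(A−BK) = [8.5455 -3.5455; -3.5455 26.2121]
tr(P') = 34.7576


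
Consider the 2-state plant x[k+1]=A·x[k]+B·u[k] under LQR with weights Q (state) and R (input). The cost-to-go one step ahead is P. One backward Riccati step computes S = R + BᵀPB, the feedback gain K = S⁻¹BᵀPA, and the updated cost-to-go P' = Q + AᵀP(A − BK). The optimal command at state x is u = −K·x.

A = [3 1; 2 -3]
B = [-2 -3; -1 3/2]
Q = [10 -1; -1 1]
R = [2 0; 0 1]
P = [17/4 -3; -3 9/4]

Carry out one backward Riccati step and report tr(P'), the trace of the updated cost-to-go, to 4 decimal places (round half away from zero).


12.8982

BᵀP = [-5.5000 3.7500; -17.2500 12.3750]
S = R + BᵀPB = [2 0; 0 1] + [7.2500 22.1250; 22.1250 70.3125] = [9.2500 22.1250; 22.1250 71.3125]
BᵀPA = [-9.0000 -16.7500; -27.0000 -54.3750]
K = S⁻¹·BᵀPA = [-0.2612 0.0503; -0.2976 -0.7781]
A−BK = [1.5849 -1.2337; 2.1852 -1.7825]
AᵀP(A−BK) = [0.8646 -0.3058; -0.3058 1.0336]
P' = Q + AᵀP(A−BK) = [10.8646 -1.3058; -1.3058 2.0336]
tr(P') = 12.8982


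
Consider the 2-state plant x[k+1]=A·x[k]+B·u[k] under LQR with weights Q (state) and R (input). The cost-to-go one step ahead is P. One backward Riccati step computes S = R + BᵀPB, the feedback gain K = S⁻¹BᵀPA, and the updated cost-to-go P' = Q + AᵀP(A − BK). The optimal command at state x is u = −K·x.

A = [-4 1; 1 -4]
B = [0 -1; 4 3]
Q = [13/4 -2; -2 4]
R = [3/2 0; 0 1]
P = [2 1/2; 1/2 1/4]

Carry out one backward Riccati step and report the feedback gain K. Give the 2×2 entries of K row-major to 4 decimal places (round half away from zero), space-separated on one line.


BᵀP = [2.0000 1.0000; -0.5000 0.2500]
S = R + BᵀPB = [3/2 0; 0 1] + [4.0000 1.0000; 1.0000 1.2500] = [5.5000 1.0000; 1.0000 2.2500]
BᵀPA = [-7.0000 -2.0000; 2.2500 -1.5000]
K = S⁻¹·BᵀPA = [-1.5824 -0.2637; 1.7033 -0.5495]
A−BK = [-2.2967 0.4505; 2.2198 -1.2967]
AᵀP(A−BK) = [13.3407 -1.1099; -1.1099 0.6484]
P' = Q + AᵀP(A−BK) = [16.5907 -3.1099; -3.1099 4.6484]
tr(P') = 21.2390

-1.5824 -0.2637 1.7033 -0.5495


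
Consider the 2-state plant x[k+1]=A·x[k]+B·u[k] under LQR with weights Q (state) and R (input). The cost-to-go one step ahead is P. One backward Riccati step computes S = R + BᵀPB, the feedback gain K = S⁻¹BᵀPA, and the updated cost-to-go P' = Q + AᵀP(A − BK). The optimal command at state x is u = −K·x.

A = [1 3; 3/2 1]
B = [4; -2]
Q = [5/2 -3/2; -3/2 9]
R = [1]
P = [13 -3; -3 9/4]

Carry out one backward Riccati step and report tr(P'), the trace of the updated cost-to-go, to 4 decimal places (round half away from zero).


24.3997

BᵀP = [58.0000 -16.5000]
S = R + BᵀPB = [1] + [265.0000] = [266.0000]
BᵀPA = [33.2500 157.5000]
K = S⁻¹·BᵀPA = [0.1250 0.5921]
A−BK = [0.5000 0.6316; 1.7500 2.1842]
AᵀP(A−BK) = [4.9063 6.1875; 6.1875 7.9934]
P' = Q + AᵀP(A−BK) = [7.4063 4.6875; 4.6875 16.9934]
tr(P') = 24.3997


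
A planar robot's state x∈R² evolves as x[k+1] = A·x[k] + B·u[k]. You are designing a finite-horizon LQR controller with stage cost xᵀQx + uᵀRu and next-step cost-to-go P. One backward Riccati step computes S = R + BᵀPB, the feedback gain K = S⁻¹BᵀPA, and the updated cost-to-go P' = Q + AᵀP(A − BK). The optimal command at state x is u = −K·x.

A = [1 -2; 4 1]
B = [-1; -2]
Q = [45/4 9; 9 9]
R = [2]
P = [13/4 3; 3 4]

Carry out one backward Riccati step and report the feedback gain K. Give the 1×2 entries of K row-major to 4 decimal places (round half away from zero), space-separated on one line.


-1.6015 0.2256

BᵀP = [-9.2500 -11.0000]
S = R + BᵀPB = [2] + [31.2500] = [33.2500]
BᵀPA = [-53.2500 7.5000]
K = S⁻¹·BᵀPA = [-1.6015 0.2256]
A−BK = [-0.6015 -1.7744; 0.7970 1.4511]
AᵀP(A−BK) = [5.9699 0.5113; 0.5113 3.3083]
P' = Q + AᵀP(A−BK) = [17.2199 9.5113; 9.5113 12.3083]
tr(P') = 29.5282


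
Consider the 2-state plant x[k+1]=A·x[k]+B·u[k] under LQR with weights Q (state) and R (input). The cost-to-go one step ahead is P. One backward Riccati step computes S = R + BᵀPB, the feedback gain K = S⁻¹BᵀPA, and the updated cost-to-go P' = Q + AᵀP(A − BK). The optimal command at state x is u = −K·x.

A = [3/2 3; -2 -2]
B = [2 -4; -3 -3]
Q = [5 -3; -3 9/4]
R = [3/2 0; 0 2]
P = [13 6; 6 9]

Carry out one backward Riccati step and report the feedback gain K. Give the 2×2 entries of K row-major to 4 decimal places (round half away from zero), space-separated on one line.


BᵀP = [8.0000 -15.0000; -70.0000 -51.0000]
S = R + BᵀPB = [3/2 0; 0 2] + [61.0000 13.0000; 13.0000 433.0000] = [62.5000 13.0000; 13.0000 435.0000]
BᵀPA = [42.0000 54.0000; -3.0000 -108.0000]
K = S⁻¹·BᵀPA = [0.6776 0.9214; -0.0271 -0.2758]
A−BK = [0.0361 0.0540; -0.0485 -0.0633]
AᵀP(A−BK) = [0.7074 0.9751; 0.9751 1.4585]
P' = Q + AᵀP(A−BK) = [5.7074 -2.0249; -2.0249 3.7085]
tr(P') = 9.4159

0.6776 0.9214 -0.0271 -0.2758


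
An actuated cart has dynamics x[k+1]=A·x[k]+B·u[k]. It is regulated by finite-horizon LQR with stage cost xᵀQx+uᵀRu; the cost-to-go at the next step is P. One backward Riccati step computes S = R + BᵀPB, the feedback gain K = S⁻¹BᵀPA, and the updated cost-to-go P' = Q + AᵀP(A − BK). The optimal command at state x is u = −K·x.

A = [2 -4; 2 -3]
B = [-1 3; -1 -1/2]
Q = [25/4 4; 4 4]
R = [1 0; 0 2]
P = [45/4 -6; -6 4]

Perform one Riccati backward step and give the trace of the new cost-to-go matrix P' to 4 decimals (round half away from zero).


17.4383

BᵀP = [-5.2500 2.0000; 36.7500 -20.0000]
S = R + BᵀPB = [1 0; 0 2] + [3.2500 -16.7500; -16.7500 120.2500] = [4.2500 -16.7500; -16.7500 122.2500]
BᵀPA = [-6.5000 15.0000; 33.5000 -87.0000]
K = S⁻¹·BᵀPA = [-0.9770 1.5753; 0.1402 -0.4958]
A−BK = [0.6025 -0.9372; 1.0931 -1.6726]
AᵀP(A−BK) = [1.9540 -3.1506; -3.1506 5.2343]
P' = Q + AᵀP(A−BK) = [8.2040 0.8494; 0.8494 9.2343]
tr(P') = 17.4383


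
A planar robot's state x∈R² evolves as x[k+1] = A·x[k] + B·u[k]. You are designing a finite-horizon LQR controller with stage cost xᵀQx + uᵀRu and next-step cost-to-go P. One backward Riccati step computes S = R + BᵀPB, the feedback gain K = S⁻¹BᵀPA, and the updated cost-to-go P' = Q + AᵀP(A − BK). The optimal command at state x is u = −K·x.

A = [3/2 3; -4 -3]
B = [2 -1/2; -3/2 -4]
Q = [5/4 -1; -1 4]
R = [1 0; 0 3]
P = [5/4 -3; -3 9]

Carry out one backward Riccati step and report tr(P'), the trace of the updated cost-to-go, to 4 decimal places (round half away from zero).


9.3193

BᵀP = [7.0000 -19.5000; 11.3750 -34.5000]
S = R + BᵀPB = [1 0; 0 3] + [43.2500 74.5000; 74.5000 132.3125] = [44.2500 74.5000; 74.5000 135.3125]
BᵀPA = [88.5000 79.5000; 155.0625 137.6250]
K = S⁻¹·BᵀPA = [0.9672 1.1531; 0.6134 0.3822]
A−BK = [-0.1278 0.8849; -0.0955 0.2585]
AᵀP(A−BK) = [2.0936 1.8078; 1.8078 1.9756]
P' = Q + AᵀP(A−BK) = [3.3436 0.8078; 0.8078 5.9756]
tr(P') = 9.3193


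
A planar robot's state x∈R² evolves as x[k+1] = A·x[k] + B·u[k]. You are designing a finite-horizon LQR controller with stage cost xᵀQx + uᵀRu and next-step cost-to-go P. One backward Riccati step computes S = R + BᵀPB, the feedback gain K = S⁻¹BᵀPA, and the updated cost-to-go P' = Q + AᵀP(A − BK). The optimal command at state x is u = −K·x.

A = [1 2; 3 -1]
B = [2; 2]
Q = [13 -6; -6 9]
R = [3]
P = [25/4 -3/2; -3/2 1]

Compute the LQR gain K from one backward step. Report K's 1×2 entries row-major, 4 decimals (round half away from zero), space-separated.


BᵀP = [9.5000 -1.0000]
S = R + BᵀPB = [3] + [17.0000] = [20.0000]
BᵀPA = [6.5000 20.0000]
K = S⁻¹·BᵀPA = [0.3250 1.0000]
A−BK = [0.3500 0.0000; 2.3500 -3.0000]
AᵀP(A−BK) = [4.1375 -4.5000; -4.5000 12.0000]
P' = Q + AᵀP(A−BK) = [17.1375 -10.5000; -10.5000 21.0000]
tr(P') = 38.1375

0.3250 1.0000


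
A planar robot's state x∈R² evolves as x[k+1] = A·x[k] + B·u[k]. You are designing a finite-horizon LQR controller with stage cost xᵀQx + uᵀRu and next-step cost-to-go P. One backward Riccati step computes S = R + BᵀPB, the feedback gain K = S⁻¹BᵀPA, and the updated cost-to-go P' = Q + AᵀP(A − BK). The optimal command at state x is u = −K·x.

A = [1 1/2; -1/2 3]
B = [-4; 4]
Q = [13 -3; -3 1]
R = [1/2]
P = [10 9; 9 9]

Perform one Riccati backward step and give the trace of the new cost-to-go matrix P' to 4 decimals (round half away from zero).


126.5379

BᵀP = [-4.0000 0.0000]
S = R + BᵀPB = [1/2] + [16.0000] = [16.5000]
BᵀPA = [-4.0000 -2.0000]
K = S⁻¹·BᵀPA = [-0.2424 -0.1212]
A−BK = [0.0303 0.0152; 0.4697 3.4848]
AᵀP(A−BK) = [2.2803 15.7652; 15.7652 110.2576]
P' = Q + AᵀP(A−BK) = [15.2803 12.7652; 12.7652 111.2576]
tr(P') = 126.5379


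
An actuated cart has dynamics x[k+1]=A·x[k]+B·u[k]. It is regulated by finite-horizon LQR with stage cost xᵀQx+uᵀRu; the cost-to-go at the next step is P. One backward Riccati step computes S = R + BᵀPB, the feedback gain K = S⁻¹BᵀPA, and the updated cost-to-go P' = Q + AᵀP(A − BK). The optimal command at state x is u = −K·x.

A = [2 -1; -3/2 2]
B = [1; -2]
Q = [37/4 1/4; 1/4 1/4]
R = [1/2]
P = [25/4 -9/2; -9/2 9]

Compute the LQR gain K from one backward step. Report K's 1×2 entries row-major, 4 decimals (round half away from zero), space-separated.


BᵀP = [15.2500 -22.5000]
S = R + BᵀPB = [1/2] + [60.2500] = [60.7500]
BᵀPA = [64.2500 -60.2500]
K = S⁻¹·BᵀPA = [1.0576 -0.9918]
A−BK = [0.9424 -0.0082; 0.6152 0.0165]
AᵀP(A−BK) = [4.2984 -0.5288; -0.5288 0.4959]
P' = Q + AᵀP(A−BK) = [13.5484 -0.2788; -0.2788 0.7459]
tr(P') = 14.2942

1.0576 -0.9918


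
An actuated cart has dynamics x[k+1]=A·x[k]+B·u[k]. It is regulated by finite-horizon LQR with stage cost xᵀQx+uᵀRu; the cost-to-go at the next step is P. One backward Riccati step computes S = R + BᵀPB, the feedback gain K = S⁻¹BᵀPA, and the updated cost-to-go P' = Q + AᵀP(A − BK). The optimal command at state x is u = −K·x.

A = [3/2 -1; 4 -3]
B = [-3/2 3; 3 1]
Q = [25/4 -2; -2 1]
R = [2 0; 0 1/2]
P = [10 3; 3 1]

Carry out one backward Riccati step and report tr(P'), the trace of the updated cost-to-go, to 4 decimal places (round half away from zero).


8.8888

BᵀP = [-6.0000 -1.5000; 33.0000 10.0000]
S = R + BᵀPB = [2 0; 0 1/2] + [4.5000 -19.5000; -19.5000 109.0000] = [6.5000 -19.5000; -19.5000 109.5000]
BᵀPA = [-15.0000 10.5000; 89.5000 -63.0000]
K = S⁻¹·BᵀPA = [0.3100 -0.2376; 0.8725 -0.6176]
A−BK = [-0.6527 0.4966; 2.1976 -1.6697]
AᵀP(A−BK) = [1.0562 -0.7839; -0.7839 0.5826]
P' = Q + AᵀP(A−BK) = [7.3062 -2.7839; -2.7839 1.5826]
tr(P') = 8.8888


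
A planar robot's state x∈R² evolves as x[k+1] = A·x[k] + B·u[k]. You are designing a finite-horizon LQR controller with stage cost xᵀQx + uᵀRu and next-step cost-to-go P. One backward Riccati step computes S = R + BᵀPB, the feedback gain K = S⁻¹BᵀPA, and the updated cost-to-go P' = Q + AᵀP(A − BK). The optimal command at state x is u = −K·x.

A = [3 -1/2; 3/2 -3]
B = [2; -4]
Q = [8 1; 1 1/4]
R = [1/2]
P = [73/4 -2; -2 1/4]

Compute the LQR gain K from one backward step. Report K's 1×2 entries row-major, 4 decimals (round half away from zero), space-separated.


1.1507 -0.0662

BᵀP = [44.5000 -5.0000]
S = R + BᵀPB = [1/2] + [109.0000] = [109.5000]
BᵀPA = [126.0000 -7.2500]
K = S⁻¹·BᵀPA = [1.1507 -0.0662]
A−BK = [0.6986 -0.3676; 6.1027 -3.2648]
AᵀP(A−BK) = [1.8262 -0.6575; -0.6575 0.3325]
P' = Q + AᵀP(A−BK) = [9.8262 0.3425; 0.3425 0.5825]
tr(P') = 10.4087


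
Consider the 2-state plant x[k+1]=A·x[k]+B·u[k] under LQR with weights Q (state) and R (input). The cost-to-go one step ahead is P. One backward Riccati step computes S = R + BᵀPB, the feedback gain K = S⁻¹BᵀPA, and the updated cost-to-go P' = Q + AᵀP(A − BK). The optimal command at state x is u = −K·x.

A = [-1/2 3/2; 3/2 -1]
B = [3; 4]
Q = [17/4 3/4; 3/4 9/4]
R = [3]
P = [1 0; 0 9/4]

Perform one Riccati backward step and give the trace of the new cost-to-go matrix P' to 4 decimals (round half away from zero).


12.8906

BᵀP = [3.0000 9.0000]
S = R + BᵀPB = [3] + [45.0000] = [48.0000]
BᵀPA = [12.0000 -4.5000]
K = S⁻¹·BᵀPA = [0.2500 -0.0938]
A−BK = [-1.2500 1.7813; 0.5000 -0.6250]
AᵀP(A−BK) = [2.3125 -3.0000; -3.0000 4.0781]
P' = Q + AᵀP(A−BK) = [6.5625 -2.2500; -2.2500 6.3281]
tr(P') = 12.8906


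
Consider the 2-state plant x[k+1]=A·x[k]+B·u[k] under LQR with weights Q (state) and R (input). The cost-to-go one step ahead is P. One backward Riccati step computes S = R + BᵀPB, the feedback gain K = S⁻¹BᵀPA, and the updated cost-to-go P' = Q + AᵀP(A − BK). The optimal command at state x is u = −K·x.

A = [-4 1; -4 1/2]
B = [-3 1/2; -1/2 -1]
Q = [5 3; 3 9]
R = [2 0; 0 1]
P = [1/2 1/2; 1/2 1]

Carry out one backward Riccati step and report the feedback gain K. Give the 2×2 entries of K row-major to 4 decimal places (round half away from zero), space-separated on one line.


1.6371 -0.3102 1.3282 -0.1699

BᵀP = [-1.7500 -2.0000; -0.2500 -0.7500]
S = R + BᵀPB = [2 0; 0 1] + [6.2500 1.1250; 1.1250 0.6250] = [8.2500 1.1250; 1.1250 1.6250]
BᵀPA = [15.0000 -2.7500; 4.0000 -0.6250]
K = S⁻¹·BᵀPA = [1.6371 -0.3102; 1.3282 -0.1699]
A−BK = [0.2471 0.1544; -1.8533 0.1750]
AᵀP(A−BK) = [10.1313 -1.6680; -1.6680 0.2909]
P' = Q + AᵀP(A−BK) = [15.1313 1.3320; 1.3320 9.2909]
tr(P') = 24.4221


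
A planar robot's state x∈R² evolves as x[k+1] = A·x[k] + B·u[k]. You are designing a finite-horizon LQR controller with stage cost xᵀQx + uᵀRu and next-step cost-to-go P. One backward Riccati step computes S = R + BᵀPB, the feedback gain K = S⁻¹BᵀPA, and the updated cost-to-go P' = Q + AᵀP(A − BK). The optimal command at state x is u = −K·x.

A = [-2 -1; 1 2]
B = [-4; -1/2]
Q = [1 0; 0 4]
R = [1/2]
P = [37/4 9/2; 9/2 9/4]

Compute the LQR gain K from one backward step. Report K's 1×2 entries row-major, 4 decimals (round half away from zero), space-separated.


0.3554 0.0060

BᵀP = [-39.2500 -19.1250]
S = R + BᵀPB = [1/2] + [166.5625] = [167.0625]
BᵀPA = [59.3750 1.0000]
K = S⁻¹·BᵀPA = [0.3554 0.0060]
A−BK = [-0.5784 -0.9761; 1.1777 2.0030]
AᵀP(A−BK) = [0.1478 0.1446; 0.1446 0.2440]
P' = Q + AᵀP(A−BK) = [1.1478 0.1446; 0.1446 4.2440]
tr(P') = 5.3918


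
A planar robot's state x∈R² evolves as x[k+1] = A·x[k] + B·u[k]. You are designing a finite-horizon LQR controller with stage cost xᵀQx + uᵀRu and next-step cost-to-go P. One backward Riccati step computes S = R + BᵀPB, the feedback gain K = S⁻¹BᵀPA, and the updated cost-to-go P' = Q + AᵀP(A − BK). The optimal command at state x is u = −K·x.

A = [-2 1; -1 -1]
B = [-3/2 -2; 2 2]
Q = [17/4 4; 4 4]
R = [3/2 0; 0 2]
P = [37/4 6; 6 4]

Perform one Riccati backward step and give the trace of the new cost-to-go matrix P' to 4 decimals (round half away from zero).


BᵀP = [-1.8750 -1.0000; -6.5000 -4.0000]
S = R + BᵀPB = [3/2 0; 0 2] + [0.8125 1.7500; 1.7500 5.0000] = [2.3125 1.7500; 1.7500 7.0000]
BᵀPA = [4.7500 -0.8750; 17.0000 -2.5000]
K = S⁻¹·BᵀPA = [0.2667 -0.1333; 2.3619 -0.3238]
A−BK = [3.1238 0.1524; -6.2571 -0.0857]
AᵀP(A−BK) = [23.5810 -2.3619; -2.3619 0.3238]
P' = Q + AᵀP(A−BK) = [27.8310 1.6381; 1.6381 4.3238]
tr(P') = 32.1548

32.1548


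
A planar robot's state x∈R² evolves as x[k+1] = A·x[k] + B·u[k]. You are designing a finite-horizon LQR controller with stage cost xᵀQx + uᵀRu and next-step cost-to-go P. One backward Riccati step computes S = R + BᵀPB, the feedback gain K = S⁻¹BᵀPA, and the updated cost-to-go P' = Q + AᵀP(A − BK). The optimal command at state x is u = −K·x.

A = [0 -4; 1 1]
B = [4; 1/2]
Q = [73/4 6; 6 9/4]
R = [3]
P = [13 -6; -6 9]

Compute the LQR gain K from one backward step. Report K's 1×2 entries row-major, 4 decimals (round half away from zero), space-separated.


BᵀP = [49.0000 -19.5000]
S = R + BᵀPB = [3] + [186.2500] = [189.2500]
BᵀPA = [-19.5000 -215.5000]
K = S⁻¹·BᵀPA = [-0.1030 -1.1387]
A−BK = [0.4122 0.5548; 1.0515 1.5694]
AᵀP(A−BK) = [6.9908 10.7952; 10.7952 19.6090]
P' = Q + AᵀP(A−BK) = [25.2408 16.7952; 16.7952 21.8590]
tr(P') = 47.0997

-0.1030 -1.1387


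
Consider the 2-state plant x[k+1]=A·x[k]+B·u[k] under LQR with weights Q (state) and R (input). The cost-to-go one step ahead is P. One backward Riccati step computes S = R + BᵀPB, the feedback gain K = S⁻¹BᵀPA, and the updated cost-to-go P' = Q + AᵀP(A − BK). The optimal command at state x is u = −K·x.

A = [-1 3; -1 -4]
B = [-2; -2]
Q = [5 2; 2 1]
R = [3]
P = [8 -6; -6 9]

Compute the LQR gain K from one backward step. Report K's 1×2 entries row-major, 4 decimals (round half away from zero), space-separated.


BᵀP = [-4.0000 -6.0000]
S = R + BᵀPB = [3] + [20.0000] = [23.0000]
BᵀPA = [10.0000 12.0000]
K = S⁻¹·BᵀPA = [0.4348 0.5217]
A−BK = [-0.1304 4.0435; -0.1304 -2.9565]
AᵀP(A−BK) = [0.6522 0.7826; 0.7826 353.7391]
P' = Q + AᵀP(A−BK) = [5.6522 2.7826; 2.7826 354.7391]
tr(P') = 360.3913

0.4348 0.5217


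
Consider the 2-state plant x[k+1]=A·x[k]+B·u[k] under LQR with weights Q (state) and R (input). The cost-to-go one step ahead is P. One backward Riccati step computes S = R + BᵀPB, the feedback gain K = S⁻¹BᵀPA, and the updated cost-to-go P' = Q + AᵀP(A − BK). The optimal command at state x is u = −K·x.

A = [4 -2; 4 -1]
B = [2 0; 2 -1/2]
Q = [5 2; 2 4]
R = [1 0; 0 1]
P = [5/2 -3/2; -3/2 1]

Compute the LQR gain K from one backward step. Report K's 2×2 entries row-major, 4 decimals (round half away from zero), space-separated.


1.2857 -0.9286 0.2857 -0.4286

BᵀP = [2.0000 -1.0000; 0.7500 -0.5000]
S = R + BᵀPB = [1 0; 0 1] + [2.0000 0.5000; 0.5000 0.2500] = [3.0000 0.5000; 0.5000 1.2500]
BᵀPA = [4.0000 -3.0000; 1.0000 -1.0000]
K = S⁻¹·BᵀPA = [1.2857 -0.9286; 0.2857 -0.4286]
A−BK = [1.4286 -0.1429; 1.5714 0.6429]
AᵀP(A−BK) = [2.5714 -1.8571; -1.8571 1.7857]
P' = Q + AᵀP(A−BK) = [7.5714 0.1429; 0.1429 5.7857]
tr(P') = 13.3571


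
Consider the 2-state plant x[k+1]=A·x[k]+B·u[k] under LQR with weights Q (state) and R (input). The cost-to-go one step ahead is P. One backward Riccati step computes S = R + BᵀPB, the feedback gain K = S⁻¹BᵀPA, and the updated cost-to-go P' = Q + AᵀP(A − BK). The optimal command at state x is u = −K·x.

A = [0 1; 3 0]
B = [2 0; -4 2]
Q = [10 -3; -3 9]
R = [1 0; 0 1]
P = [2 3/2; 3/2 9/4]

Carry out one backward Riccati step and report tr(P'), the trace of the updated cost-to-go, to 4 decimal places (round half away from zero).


BᵀP = [-2.0000 -6.0000; 3.0000 4.5000]
S = R + BᵀPB = [1 0; 0 1] + [20.0000 -12.0000; -12.0000 9.0000] = [21.0000 -12.0000; -12.0000 10.0000]
BᵀPA = [-18.0000 -2.0000; 13.5000 3.0000]
K = S⁻¹·BᵀPA = [-0.2727 0.2424; 1.0227 0.5909]
A−BK = [0.5455 0.5152; -0.1364 -0.2121]
AᵀP(A−BK) = [1.5341 0.8864; 0.8864 0.7121]
P' = Q + AᵀP(A−BK) = [11.5341 -2.1136; -2.1136 9.7121]
tr(P') = 21.2462

21.2462


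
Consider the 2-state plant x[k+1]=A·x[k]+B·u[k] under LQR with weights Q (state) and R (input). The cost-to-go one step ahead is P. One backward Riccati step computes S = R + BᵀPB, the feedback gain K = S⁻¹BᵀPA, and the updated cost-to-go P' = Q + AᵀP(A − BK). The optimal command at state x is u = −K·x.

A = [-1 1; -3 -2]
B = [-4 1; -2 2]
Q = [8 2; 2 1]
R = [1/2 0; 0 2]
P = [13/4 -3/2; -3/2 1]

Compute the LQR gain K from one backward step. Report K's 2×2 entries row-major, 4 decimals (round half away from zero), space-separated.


-0.0984 -0.5904 -0.5990 -0.5941

BᵀP = [-10.0000 4.0000; 0.2500 0.5000]
S = R + BᵀPB = [1/2 0; 0 2] + [32.0000 -2.0000; -2.0000 1.2500] = [32.5000 -2.0000; -2.0000 3.2500]
BᵀPA = [-2.0000 -18.0000; -1.7500 -0.7500]
K = S⁻¹·BᵀPA = [-0.0984 -0.5904; -0.5990 -0.5941]
A−BK = [-0.7946 -0.7675; -1.9988 -1.9926]
AᵀP(A−BK) = [2.0049 2.0295; 2.0295 2.1771]
P' = Q + AᵀP(A−BK) = [10.0049 4.0295; 4.0295 3.1771]
tr(P') = 13.1820


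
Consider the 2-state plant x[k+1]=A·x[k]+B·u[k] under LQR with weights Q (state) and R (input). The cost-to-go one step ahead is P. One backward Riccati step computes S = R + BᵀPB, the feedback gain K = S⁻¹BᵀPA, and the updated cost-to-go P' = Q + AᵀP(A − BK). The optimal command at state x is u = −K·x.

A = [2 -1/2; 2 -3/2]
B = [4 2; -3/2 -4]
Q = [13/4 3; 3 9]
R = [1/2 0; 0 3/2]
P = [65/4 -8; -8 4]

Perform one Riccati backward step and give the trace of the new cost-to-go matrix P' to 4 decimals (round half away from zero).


BᵀP = [77.0000 -38.0000; 64.5000 -32.0000]
S = R + BᵀPB = [1/2 0; 0 3/2] + [365.0000 306.0000; 306.0000 257.0000] = [365.5000 306.0000; 306.0000 258.5000]
BᵀPA = [78.0000 18.5000; 65.0000 15.7500]
K = S⁻¹·BᵀPA = [0.3228 -0.0440; -0.1307 0.1131]
A−BK = [0.9701 -0.5500; 1.9616 -1.1138]
AᵀP(A−BK) = [0.3148 -0.1638; -0.1638 0.0965]
P' = Q + AᵀP(A−BK) = [3.5648 2.8362; 2.8362 9.0965]
tr(P') = 12.6613

12.6613


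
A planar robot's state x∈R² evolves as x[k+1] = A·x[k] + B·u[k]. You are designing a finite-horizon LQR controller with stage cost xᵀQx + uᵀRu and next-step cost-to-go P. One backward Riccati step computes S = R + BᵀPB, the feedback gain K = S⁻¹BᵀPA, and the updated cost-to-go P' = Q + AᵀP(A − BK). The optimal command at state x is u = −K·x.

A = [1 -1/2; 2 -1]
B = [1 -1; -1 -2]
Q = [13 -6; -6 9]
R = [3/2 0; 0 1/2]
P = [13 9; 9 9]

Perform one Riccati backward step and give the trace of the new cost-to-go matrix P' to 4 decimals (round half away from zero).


BᵀP = [4.0000 0.0000; -31.0000 -27.0000]
S = R + BᵀPB = [3/2 0; 0 1/2] + [4.0000 -4.0000; -4.0000 85.0000] = [5.5000 -4.0000; -4.0000 85.5000]
BᵀPA = [4.0000 -2.0000; -85.0000 42.5000]
K = S⁻¹·BᵀPA = [0.0044 -0.0022; -0.9939 0.4970]
A−BK = [0.0017 -0.0008; 0.0165 -0.0083]
AᵀP(A−BK) = [0.4970 -0.2485; -0.2485 0.1242]
P' = Q + AᵀP(A−BK) = [13.4970 -6.2485; -6.2485 9.1242]
tr(P') = 22.6212

22.6212


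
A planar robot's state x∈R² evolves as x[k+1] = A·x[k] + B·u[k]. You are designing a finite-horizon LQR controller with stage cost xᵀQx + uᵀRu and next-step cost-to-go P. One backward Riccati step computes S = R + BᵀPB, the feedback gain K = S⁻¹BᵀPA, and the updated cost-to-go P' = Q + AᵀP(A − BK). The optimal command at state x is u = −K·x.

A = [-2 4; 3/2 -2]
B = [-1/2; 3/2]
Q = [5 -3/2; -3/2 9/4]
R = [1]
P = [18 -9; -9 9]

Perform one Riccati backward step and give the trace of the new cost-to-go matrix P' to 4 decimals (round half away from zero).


84.9395

BᵀP = [-22.5000 18.0000]
S = R + BᵀPB = [1] + [38.2500] = [39.2500]
BᵀPA = [72.0000 -126.0000]
K = S⁻¹·BᵀPA = [1.8344 -3.2102]
A−BK = [-1.0828 2.3949; -1.2516 2.8153]
AᵀP(A−BK) = [14.1736 -29.8662; -29.8662 63.5159]
P' = Q + AᵀP(A−BK) = [19.1736 -31.3662; -31.3662 65.7659]
tr(P') = 84.9395


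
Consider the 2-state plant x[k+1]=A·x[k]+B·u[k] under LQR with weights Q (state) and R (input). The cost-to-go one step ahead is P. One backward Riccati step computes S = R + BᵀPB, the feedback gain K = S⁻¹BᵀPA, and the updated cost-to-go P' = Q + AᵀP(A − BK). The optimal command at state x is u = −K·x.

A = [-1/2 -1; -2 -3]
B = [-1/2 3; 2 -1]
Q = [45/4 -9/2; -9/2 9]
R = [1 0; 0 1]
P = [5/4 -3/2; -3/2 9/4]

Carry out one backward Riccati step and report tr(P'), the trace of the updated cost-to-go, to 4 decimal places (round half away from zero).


22.2938

BᵀP = [-3.6250 5.2500; 5.2500 -6.7500]
S = R + BᵀPB = [1 0; 0 1] + [12.3125 -16.1250; -16.1250 22.5000] = [13.3125 -16.1250; -16.1250 23.5000]
BᵀPA = [-8.6875 -12.1250; 10.8750 15.0000]
K = S⁻¹·BᵀPA = [-0.5451 -0.8151; 0.0887 0.0790]
A−BK = [-1.0387 -1.6445; -0.8211 -1.2907]
AᵀP(A−BK) = [0.6119 0.9346; 0.9346 1.4318]
P' = Q + AᵀP(A−BK) = [11.8619 -3.5654; -3.5654 10.4318]
tr(P') = 22.2938


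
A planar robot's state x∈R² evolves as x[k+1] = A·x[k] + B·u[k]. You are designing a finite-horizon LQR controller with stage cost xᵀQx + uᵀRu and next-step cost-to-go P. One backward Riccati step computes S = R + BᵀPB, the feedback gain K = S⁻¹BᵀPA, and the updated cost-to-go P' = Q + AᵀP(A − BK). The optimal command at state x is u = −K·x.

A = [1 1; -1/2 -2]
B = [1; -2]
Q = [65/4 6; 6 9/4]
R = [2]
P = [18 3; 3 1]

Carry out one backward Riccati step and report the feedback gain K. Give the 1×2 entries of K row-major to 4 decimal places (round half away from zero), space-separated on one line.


BᵀP = [12.0000 1.0000]
S = R + BᵀPB = [2] + [10.0000] = [12.0000]
BᵀPA = [11.5000 10.0000]
K = S⁻¹·BᵀPA = [0.9583 0.8333]
A−BK = [0.0417 0.1667; 1.4167 -0.3333]
AᵀP(A−BK) = [4.2292 1.9167; 1.9167 1.6667]
P' = Q + AᵀP(A−BK) = [20.4792 7.9167; 7.9167 3.9167]
tr(P') = 24.3958

0.9583 0.8333


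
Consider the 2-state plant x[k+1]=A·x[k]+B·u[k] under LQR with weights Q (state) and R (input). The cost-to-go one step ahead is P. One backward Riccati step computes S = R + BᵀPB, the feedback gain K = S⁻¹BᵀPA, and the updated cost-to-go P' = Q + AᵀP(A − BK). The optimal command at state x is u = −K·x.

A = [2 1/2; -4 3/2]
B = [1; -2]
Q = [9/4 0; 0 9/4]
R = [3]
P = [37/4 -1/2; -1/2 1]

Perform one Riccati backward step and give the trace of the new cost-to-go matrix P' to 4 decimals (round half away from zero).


18.2363

BᵀP = [10.2500 -2.5000]
S = R + BᵀPB = [3] + [15.2500] = [18.2500]
BᵀPA = [30.5000 1.3750]
K = S⁻¹·BᵀPA = [1.6712 0.0753]
A−BK = [0.3288 0.4247; -0.6575 1.6507]
AᵀP(A−BK) = [10.0274 0.4521; 0.4521 3.7089]
P' = Q + AᵀP(A−BK) = [12.2774 0.4521; 0.4521 5.9589]
tr(P') = 18.2363


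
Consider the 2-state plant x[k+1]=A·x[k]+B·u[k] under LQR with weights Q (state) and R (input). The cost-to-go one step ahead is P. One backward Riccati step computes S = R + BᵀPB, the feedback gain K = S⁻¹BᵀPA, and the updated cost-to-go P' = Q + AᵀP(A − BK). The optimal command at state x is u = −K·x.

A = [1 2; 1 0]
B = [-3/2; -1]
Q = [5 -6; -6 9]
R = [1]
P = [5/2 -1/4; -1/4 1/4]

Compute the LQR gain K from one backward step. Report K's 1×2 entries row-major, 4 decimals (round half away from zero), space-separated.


BᵀP = [-3.5000 0.1250]
S = R + BᵀPB = [1] + [5.1250] = [6.1250]
BᵀPA = [-3.3750 -7.0000]
K = S⁻¹·BᵀPA = [-0.5510 -1.1429]
A−BK = [0.1735 0.2857; 0.4490 -1.1429]
AᵀP(A−BK) = [0.3903 0.6429; 0.6429 2.0000]
P' = Q + AᵀP(A−BK) = [5.3903 -5.3571; -5.3571 11.0000]
tr(P') = 16.3903

-0.5510 -1.1429


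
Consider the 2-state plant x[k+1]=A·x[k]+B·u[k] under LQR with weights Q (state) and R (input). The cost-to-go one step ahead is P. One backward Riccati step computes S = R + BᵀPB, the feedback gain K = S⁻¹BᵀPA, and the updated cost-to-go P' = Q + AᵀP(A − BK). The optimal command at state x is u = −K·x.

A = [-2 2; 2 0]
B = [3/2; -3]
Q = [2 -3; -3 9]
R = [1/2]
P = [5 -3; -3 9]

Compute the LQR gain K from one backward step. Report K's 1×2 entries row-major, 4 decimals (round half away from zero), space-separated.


BᵀP = [16.5000 -31.5000]
S = R + BᵀPB = [1/2] + [119.2500] = [119.7500]
BᵀPA = [-96.0000 33.0000]
K = S⁻¹·BᵀPA = [-0.8017 0.2756]
A−BK = [-0.7975 1.5866; -0.4050 0.8267]
AᵀP(A−BK) = [3.0397 -5.5449; -5.5449 10.9061]
P' = Q + AᵀP(A−BK) = [5.0397 -8.5449; -8.5449 19.9061]
tr(P') = 24.9457

-0.8017 0.2756


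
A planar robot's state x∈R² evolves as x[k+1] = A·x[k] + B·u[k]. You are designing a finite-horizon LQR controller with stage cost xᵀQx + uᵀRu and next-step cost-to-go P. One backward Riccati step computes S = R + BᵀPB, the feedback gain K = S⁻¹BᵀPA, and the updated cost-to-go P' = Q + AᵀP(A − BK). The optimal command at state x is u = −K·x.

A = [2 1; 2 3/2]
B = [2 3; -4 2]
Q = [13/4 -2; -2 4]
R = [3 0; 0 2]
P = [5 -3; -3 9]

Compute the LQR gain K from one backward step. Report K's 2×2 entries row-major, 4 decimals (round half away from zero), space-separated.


BᵀP = [22.0000 -42.0000; 9.0000 9.0000]
S = R + BᵀPB = [3 0; 0 2] + [212.0000 -18.0000; -18.0000 45.0000] = [215.0000 -18.0000; -18.0000 47.0000]
BᵀPA = [-40.0000 -41.0000; 36.0000 22.5000]
K = S⁻¹·BᵀPA = [-0.1260 -0.1556; 0.7177 0.4191]
A−BK = [0.0988 0.0538; 0.0607 0.0393]
AᵀP(A−BK) = [1.1238 0.6870; 0.6870 0.4397]
P' = Q + AᵀP(A−BK) = [4.3738 -1.3130; -1.3130 4.4397]
tr(P') = 8.8135

-0.1260 -0.1556 0.7177 0.4191


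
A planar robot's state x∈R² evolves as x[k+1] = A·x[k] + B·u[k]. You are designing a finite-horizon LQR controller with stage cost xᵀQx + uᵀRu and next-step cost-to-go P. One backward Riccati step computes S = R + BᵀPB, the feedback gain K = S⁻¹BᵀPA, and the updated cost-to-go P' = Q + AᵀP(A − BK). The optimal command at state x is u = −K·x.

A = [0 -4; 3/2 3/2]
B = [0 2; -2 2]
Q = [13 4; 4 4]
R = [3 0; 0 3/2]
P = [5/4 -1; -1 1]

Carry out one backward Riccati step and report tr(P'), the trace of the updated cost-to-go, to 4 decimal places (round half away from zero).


BᵀP = [2.0000 -2.0000; 0.5000 0.0000]
S = R + BᵀPB = [3 0; 0 3/2] + [4.0000 0.0000; 0.0000 1.0000] = [7.0000 0.0000; 0.0000 2.5000]
BᵀPA = [-3.0000 -11.0000; 0.0000 -2.0000]
K = S⁻¹·BᵀPA = [-0.4286 -1.5714; 0.0000 -0.8000]
A−BK = [0.0000 -2.4000; 0.6429 -0.0429]
AᵀP(A−BK) = [0.9643 3.5357; 3.5357 15.3643]
P' = Q + AᵀP(A−BK) = [13.9643 7.5357; 7.5357 19.3643]
tr(P') = 33.3286

33.3286
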